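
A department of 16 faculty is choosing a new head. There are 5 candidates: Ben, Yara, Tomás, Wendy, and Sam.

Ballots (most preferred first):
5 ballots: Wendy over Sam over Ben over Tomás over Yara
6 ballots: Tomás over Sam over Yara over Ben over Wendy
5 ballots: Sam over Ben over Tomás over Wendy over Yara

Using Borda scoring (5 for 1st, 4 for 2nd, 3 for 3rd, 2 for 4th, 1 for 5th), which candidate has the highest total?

Sam

Ben: 5×3 + 6×2 + 5×4 = 47
Yara: 5×1 + 6×3 + 5×1 = 28
Tomás: 5×2 + 6×5 + 5×3 = 55
Wendy: 5×5 + 6×1 + 5×2 = 41
Sam: 5×4 + 6×4 + 5×5 = 69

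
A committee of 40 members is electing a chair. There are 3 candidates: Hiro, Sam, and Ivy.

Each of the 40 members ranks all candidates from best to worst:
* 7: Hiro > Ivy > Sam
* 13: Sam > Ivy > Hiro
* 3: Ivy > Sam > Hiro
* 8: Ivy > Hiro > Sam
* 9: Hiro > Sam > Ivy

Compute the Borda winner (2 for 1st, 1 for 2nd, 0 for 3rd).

Hiro: 7×2 + 13×0 + 3×0 + 8×1 + 9×2 = 40
Sam: 7×0 + 13×2 + 3×1 + 8×0 + 9×1 = 38
Ivy: 7×1 + 13×1 + 3×2 + 8×2 + 9×0 = 42

Ivy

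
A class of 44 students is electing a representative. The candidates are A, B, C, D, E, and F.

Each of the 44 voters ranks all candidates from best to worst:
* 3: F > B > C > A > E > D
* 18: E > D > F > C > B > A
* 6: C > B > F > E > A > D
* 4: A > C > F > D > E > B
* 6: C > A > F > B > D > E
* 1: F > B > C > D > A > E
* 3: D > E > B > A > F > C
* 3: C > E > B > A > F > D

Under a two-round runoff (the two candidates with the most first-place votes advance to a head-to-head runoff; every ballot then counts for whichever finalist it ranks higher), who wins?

Round 1 first-place votes: A 4, B 0, C 15, D 3, E 18, F 4. E and C advance.
Runoff: E is ranked above C on 21 ballots, C above E on 23.

C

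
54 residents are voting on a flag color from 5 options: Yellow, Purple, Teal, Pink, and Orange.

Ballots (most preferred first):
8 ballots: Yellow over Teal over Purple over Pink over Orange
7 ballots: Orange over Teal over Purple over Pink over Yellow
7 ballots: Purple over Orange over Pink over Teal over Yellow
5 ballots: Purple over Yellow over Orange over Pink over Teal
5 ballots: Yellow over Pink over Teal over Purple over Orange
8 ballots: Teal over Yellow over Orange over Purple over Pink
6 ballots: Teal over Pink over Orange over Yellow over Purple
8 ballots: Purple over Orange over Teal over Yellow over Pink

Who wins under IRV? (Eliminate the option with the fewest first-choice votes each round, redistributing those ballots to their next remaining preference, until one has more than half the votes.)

Teal

Round 1: Yellow 13, Purple 20, Teal 14, Pink 0, Orange 7. Pink eliminated.
Round 2: Yellow 13, Purple 20, Teal 14, Orange 7. Orange eliminated.
Round 3: Yellow 13, Purple 20, Teal 21. Yellow eliminated.
Round 4: Purple 20, Teal 34. Teal has a majority (≥28).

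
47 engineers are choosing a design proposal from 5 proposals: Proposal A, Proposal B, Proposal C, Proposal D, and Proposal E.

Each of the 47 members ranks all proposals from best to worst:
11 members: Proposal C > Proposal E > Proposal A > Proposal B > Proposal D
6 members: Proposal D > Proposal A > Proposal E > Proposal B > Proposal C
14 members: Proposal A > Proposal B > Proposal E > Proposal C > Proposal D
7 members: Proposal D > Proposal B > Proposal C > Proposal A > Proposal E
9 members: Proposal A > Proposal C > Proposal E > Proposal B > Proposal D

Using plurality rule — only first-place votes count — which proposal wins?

Proposal A

First-place votes: Proposal A 23, Proposal B 0, Proposal C 11, Proposal D 13, Proposal E 0.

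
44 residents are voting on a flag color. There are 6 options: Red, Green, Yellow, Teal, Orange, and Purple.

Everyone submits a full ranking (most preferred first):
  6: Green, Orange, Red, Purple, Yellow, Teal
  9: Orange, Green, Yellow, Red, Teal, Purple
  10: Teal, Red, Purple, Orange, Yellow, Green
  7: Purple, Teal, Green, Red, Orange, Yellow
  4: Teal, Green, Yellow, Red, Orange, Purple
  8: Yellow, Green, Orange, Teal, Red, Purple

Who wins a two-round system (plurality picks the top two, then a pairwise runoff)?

Round 1 first-place votes: Red 0, Green 6, Yellow 8, Teal 14, Orange 9, Purple 7. Teal and Orange advance.
Runoff: Teal is ranked above Orange on 21 ballots, Orange above Teal on 23.

Orange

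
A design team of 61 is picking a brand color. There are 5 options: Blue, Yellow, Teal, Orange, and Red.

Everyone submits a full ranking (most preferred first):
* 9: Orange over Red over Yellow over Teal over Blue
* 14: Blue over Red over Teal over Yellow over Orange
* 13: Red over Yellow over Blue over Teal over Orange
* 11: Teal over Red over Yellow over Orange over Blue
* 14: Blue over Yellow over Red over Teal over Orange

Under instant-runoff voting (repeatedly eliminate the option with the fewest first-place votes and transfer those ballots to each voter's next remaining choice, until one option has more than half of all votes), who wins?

Red

Round 1: Blue 28, Yellow 0, Teal 11, Orange 9, Red 13. Yellow eliminated.
Round 2: Blue 28, Teal 11, Orange 9, Red 13. Orange eliminated.
Round 3: Blue 28, Teal 11, Red 22. Teal eliminated.
Round 4: Blue 28, Red 33. Red has a majority (≥31).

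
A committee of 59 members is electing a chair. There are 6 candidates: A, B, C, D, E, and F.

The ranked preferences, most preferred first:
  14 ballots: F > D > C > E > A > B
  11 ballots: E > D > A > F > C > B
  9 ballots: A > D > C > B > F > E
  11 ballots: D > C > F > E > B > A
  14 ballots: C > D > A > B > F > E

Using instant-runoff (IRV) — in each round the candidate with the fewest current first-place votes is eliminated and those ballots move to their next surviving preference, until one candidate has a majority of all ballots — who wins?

Round 1: A 9, B 0, C 14, D 11, E 11, F 14. B eliminated.
Round 2: A 9, C 14, D 11, E 11, F 14. A eliminated.
Round 3: C 14, D 20, E 11, F 14. E eliminated.
Round 4: C 14, D 31, F 14. D has a majority (≥30).

D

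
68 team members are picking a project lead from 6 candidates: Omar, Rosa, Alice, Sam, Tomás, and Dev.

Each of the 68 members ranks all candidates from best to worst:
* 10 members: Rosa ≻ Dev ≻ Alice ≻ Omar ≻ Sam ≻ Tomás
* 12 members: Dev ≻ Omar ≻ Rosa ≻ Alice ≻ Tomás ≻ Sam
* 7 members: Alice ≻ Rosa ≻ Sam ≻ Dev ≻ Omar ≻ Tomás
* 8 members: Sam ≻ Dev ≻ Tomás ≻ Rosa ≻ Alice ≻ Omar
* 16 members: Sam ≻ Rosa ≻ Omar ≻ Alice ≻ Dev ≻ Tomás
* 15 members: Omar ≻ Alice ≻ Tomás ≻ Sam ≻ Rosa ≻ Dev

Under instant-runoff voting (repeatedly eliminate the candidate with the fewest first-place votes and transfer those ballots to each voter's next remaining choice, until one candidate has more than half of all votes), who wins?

Round 1: Omar 15, Rosa 10, Alice 7, Sam 24, Tomás 0, Dev 12. Tomás eliminated.
Round 2: Omar 15, Rosa 10, Alice 7, Sam 24, Dev 12. Alice eliminated.
Round 3: Omar 15, Rosa 17, Sam 24, Dev 12. Dev eliminated.
Round 4: Omar 27, Rosa 17, Sam 24. Rosa eliminated.
Round 5: Omar 37, Sam 31. Omar has a majority (≥35).

Omar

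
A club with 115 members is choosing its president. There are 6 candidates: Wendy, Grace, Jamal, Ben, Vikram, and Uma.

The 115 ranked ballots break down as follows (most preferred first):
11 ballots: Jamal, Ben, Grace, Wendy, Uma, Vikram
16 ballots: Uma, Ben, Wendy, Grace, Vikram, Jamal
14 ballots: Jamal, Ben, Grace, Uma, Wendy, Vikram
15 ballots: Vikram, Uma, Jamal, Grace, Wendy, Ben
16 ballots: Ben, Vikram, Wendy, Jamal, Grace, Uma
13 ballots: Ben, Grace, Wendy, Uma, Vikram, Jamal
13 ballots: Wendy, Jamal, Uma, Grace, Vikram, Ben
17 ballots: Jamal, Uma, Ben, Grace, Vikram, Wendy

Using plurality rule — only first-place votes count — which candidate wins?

Jamal

First-place votes: Wendy 13, Grace 0, Jamal 42, Ben 29, Vikram 15, Uma 16.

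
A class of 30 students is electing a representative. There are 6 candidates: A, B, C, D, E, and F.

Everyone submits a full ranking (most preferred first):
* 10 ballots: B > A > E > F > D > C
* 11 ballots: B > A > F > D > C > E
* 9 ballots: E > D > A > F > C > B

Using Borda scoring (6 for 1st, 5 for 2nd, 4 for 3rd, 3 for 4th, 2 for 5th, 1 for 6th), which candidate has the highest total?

A

A: 10×5 + 11×5 + 9×4 = 141
B: 10×6 + 11×6 + 9×1 = 135
C: 10×1 + 11×2 + 9×2 = 50
D: 10×2 + 11×3 + 9×5 = 98
E: 10×4 + 11×1 + 9×6 = 105
F: 10×3 + 11×4 + 9×3 = 101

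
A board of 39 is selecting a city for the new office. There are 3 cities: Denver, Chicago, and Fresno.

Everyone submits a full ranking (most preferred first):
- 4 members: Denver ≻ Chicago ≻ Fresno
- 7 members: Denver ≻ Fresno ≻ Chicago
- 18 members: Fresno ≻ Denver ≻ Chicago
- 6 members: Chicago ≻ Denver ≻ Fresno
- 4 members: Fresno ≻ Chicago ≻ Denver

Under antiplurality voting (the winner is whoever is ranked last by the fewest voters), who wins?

Denver

Last-place votes: Denver 4, Chicago 25, Fresno 10.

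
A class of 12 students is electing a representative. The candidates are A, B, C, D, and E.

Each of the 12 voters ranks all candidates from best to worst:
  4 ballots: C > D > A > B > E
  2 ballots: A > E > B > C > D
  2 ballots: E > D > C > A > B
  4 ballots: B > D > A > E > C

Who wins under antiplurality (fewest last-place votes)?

Last-place votes: A 0, B 2, C 4, D 2, E 4.

A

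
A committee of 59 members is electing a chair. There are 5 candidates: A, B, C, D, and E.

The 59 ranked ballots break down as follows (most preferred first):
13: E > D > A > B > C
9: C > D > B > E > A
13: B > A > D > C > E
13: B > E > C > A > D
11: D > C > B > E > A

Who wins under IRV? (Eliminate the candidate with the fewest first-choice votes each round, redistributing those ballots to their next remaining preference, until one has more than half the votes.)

D

Round 1: A 0, B 26, C 9, D 11, E 13. A eliminated.
Round 2: B 26, C 9, D 11, E 13. C eliminated.
Round 3: B 26, D 20, E 13. E eliminated.
Round 4: B 26, D 33. D has a majority (≥30).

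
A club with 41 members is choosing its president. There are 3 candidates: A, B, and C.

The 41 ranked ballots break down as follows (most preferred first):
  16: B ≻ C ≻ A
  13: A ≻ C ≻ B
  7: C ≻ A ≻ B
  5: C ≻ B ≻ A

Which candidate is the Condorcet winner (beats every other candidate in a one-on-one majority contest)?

C

C vs A: 28–13
C vs B: 25–16
C beats every other candidate.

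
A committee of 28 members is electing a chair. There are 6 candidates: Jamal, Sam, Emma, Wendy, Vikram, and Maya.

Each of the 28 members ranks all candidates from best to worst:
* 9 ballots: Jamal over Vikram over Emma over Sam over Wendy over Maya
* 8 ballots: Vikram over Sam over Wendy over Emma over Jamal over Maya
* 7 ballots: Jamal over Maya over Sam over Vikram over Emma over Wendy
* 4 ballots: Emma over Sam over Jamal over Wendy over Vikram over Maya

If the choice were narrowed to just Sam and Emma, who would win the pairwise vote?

Sam is ranked above Emma on 15 ballots; Emma above Sam on 13.

Sam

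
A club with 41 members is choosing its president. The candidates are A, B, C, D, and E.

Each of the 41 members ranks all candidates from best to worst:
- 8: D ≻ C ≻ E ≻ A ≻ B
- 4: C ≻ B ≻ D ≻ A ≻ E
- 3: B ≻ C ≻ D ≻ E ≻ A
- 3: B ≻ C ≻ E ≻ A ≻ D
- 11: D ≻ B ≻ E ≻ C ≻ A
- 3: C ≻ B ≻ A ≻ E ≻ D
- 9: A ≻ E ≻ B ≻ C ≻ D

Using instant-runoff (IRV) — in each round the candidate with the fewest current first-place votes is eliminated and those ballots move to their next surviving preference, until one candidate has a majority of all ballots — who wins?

C

Round 1: A 9, B 6, C 7, D 19, E 0. E eliminated.
Round 2: A 9, B 6, C 7, D 19. B eliminated.
Round 3: A 9, C 13, D 19. A eliminated.
Round 4: C 22, D 19. C has a majority (≥21).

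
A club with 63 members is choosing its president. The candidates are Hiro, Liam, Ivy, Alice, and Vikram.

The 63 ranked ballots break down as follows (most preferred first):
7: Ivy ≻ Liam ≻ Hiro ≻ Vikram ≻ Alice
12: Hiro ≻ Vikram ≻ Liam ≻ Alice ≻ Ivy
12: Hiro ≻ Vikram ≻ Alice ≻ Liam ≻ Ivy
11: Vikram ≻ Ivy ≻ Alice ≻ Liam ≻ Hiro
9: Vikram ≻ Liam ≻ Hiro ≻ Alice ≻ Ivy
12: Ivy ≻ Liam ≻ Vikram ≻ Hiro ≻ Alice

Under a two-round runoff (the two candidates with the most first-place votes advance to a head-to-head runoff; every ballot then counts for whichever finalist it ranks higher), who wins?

Round 1 first-place votes: Hiro 24, Liam 0, Ivy 19, Alice 0, Vikram 20. Hiro and Vikram advance.
Runoff: Hiro is ranked above Vikram on 31 ballots, Vikram above Hiro on 32.

Vikram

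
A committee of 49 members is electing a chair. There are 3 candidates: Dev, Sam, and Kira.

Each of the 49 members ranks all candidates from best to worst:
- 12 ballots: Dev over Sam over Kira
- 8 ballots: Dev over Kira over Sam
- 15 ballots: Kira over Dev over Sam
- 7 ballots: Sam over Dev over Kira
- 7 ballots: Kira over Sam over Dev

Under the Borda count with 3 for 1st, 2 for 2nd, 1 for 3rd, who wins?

Dev: 12×3 + 8×3 + 15×2 + 7×2 + 7×1 = 111
Sam: 12×2 + 8×1 + 15×1 + 7×3 + 7×2 = 82
Kira: 12×1 + 8×2 + 15×3 + 7×1 + 7×3 = 101

Dev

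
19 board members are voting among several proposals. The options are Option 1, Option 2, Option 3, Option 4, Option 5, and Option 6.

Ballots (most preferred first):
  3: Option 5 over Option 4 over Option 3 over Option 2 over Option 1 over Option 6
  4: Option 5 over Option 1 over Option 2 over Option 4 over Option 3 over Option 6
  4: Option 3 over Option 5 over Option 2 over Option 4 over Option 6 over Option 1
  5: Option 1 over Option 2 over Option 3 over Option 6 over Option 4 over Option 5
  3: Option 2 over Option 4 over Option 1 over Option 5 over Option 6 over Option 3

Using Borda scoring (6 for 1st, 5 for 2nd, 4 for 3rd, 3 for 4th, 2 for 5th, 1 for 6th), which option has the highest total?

Option 2

Option 1: 3×2 + 4×5 + 4×1 + 5×6 + 3×4 = 72
Option 2: 3×3 + 4×4 + 4×4 + 5×5 + 3×6 = 84
Option 3: 3×4 + 4×2 + 4×6 + 5×4 + 3×1 = 67
Option 4: 3×5 + 4×3 + 4×3 + 5×2 + 3×5 = 64
Option 5: 3×6 + 4×6 + 4×5 + 5×1 + 3×3 = 76
Option 6: 3×1 + 4×1 + 4×2 + 5×3 + 3×2 = 36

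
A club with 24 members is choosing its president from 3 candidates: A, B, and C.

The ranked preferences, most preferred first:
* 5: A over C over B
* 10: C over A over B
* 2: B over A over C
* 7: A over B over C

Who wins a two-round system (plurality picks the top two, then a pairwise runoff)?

Round 1 first-place votes: A 12, B 2, C 10. A and C advance.
Runoff: A is ranked above C on 14 ballots, C above A on 10.

A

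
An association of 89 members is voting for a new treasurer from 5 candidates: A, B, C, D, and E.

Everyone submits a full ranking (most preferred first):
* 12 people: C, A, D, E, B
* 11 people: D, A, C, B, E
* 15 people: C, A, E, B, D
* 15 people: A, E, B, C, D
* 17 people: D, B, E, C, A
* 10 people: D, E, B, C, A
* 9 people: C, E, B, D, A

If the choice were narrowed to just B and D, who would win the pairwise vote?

B is ranked above D on 39 ballots; D above B on 50.

D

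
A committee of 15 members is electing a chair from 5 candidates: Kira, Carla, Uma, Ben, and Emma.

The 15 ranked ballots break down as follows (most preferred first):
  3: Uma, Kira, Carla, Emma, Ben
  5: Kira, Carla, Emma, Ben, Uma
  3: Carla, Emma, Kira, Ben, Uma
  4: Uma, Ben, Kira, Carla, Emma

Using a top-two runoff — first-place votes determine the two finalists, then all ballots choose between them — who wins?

Round 1 first-place votes: Kira 5, Carla 3, Uma 7, Ben 0, Emma 0. Uma and Kira advance.
Runoff: Uma is ranked above Kira on 7 ballots, Kira above Uma on 8.

Kira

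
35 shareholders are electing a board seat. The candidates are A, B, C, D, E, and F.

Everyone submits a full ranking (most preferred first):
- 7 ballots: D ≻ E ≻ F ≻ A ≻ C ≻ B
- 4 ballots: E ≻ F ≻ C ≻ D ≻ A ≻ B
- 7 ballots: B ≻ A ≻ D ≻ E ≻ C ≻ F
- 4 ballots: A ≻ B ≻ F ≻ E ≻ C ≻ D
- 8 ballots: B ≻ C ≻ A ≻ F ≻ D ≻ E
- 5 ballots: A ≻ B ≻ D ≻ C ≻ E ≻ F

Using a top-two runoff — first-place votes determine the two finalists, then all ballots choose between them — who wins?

A

Round 1 first-place votes: A 9, B 15, C 0, D 7, E 4, F 0. B and A advance.
Runoff: B is ranked above A on 15 ballots, A above B on 20.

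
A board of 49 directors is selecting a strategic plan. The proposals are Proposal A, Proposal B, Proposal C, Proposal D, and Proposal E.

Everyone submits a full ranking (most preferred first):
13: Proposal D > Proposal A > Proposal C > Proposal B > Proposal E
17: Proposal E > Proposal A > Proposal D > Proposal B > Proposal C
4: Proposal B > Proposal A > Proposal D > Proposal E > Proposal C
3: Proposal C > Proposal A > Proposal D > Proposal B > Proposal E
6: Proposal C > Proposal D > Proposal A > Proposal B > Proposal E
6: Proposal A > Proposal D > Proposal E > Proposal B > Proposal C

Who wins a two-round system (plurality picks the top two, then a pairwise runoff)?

Round 1 first-place votes: Proposal A 6, Proposal B 4, Proposal C 9, Proposal D 13, Proposal E 17. Proposal E and Proposal D advance.
Runoff: Proposal E is ranked above Proposal D on 17 ballots, Proposal D above Proposal E on 32.

Proposal D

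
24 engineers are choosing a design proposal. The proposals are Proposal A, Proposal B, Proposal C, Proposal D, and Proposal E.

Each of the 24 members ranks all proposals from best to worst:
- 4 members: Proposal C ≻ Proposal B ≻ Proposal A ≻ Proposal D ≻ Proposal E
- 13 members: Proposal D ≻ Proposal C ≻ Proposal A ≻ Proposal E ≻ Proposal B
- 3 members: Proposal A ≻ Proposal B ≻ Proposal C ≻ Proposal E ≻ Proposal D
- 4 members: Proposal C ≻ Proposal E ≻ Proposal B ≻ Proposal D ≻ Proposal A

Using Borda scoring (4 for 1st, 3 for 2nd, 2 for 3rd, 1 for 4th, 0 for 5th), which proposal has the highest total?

Proposal C

Proposal A: 4×2 + 13×2 + 3×4 + 4×0 = 46
Proposal B: 4×3 + 13×0 + 3×3 + 4×2 = 29
Proposal C: 4×4 + 13×3 + 3×2 + 4×4 = 77
Proposal D: 4×1 + 13×4 + 3×0 + 4×1 = 60
Proposal E: 4×0 + 13×1 + 3×1 + 4×3 = 28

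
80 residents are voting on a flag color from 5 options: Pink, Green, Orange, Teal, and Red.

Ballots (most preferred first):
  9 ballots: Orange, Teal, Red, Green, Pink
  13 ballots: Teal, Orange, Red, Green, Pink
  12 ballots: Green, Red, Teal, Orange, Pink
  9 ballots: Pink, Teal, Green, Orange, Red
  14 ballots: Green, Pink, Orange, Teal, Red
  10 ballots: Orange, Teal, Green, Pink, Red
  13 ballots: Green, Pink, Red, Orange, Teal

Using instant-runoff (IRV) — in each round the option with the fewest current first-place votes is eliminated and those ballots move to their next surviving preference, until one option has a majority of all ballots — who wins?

Teal

Round 1: Pink 9, Green 39, Orange 19, Teal 13, Red 0. Red eliminated.
Round 2: Pink 9, Green 39, Orange 19, Teal 13. Pink eliminated.
Round 3: Green 39, Orange 19, Teal 22. Orange eliminated.
Round 4: Green 39, Teal 41. Teal has a majority (≥41).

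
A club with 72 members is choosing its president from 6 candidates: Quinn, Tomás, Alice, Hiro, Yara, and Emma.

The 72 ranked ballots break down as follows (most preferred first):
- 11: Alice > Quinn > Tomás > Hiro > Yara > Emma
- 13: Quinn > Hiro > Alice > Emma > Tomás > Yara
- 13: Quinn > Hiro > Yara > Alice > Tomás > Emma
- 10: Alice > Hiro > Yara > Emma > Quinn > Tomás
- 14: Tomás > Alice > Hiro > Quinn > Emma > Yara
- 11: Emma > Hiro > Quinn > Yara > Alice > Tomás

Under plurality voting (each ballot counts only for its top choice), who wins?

Quinn

First-place votes: Quinn 26, Tomás 14, Alice 21, Hiro 0, Yara 0, Emma 11.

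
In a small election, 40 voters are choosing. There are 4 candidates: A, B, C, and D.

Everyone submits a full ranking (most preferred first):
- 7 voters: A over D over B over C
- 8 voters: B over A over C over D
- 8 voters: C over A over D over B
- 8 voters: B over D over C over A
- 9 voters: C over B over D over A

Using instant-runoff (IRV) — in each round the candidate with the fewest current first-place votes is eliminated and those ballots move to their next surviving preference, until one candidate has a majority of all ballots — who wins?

Round 1: A 7, B 16, C 17, D 0. D eliminated.
Round 2: A 7, B 16, C 17. A eliminated.
Round 3: B 23, C 17. B has a majority (≥21).

B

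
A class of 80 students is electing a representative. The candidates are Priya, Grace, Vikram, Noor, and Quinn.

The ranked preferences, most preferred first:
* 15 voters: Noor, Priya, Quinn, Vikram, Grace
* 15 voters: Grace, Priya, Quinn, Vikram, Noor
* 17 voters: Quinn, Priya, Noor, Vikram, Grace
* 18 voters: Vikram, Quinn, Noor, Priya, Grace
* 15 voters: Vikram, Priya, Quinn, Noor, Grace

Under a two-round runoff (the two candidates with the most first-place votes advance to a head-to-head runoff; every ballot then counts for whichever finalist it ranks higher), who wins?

Quinn

Round 1 first-place votes: Priya 0, Grace 15, Vikram 33, Noor 15, Quinn 17. Vikram and Quinn advance.
Runoff: Vikram is ranked above Quinn on 33 ballots, Quinn above Vikram on 47.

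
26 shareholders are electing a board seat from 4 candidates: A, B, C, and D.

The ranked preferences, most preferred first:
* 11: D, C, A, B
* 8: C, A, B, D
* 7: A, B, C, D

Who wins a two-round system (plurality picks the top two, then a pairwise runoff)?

Round 1 first-place votes: A 7, B 0, C 8, D 11. D and C advance.
Runoff: D is ranked above C on 11 ballots, C above D on 15.

C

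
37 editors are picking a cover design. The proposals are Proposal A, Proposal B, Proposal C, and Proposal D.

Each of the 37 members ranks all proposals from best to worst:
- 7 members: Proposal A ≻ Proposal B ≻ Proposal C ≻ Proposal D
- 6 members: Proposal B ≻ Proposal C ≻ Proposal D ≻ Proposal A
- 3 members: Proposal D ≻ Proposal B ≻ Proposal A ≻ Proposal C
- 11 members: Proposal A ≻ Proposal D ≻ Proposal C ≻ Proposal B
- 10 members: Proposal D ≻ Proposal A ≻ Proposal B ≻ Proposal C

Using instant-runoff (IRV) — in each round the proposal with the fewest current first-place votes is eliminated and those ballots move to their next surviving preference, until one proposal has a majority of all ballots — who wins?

Proposal D

Round 1: Proposal A 18, Proposal B 6, Proposal C 0, Proposal D 13. Proposal C eliminated.
Round 2: Proposal A 18, Proposal B 6, Proposal D 13. Proposal B eliminated.
Round 3: Proposal A 18, Proposal D 19. Proposal D has a majority (≥19).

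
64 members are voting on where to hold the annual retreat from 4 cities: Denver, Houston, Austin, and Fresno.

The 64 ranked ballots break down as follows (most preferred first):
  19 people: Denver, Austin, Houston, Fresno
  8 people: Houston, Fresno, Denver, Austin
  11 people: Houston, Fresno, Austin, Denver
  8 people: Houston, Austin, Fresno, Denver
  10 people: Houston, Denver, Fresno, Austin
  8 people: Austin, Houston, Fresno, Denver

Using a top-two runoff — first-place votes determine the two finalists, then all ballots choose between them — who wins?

Houston

Round 1 first-place votes: Denver 19, Houston 37, Austin 8, Fresno 0. Houston and Denver advance.
Runoff: Houston is ranked above Denver on 45 ballots, Denver above Houston on 19.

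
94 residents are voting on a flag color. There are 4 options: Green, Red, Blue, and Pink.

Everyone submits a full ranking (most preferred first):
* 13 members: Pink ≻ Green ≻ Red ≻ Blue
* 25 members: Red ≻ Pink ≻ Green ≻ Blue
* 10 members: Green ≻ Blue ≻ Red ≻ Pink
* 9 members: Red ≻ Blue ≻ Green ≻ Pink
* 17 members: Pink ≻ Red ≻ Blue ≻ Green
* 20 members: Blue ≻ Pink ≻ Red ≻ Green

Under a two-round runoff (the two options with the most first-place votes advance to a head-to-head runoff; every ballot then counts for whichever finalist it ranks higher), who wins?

Pink

Round 1 first-place votes: Green 10, Red 34, Blue 20, Pink 30. Red and Pink advance.
Runoff: Red is ranked above Pink on 44 ballots, Pink above Red on 50.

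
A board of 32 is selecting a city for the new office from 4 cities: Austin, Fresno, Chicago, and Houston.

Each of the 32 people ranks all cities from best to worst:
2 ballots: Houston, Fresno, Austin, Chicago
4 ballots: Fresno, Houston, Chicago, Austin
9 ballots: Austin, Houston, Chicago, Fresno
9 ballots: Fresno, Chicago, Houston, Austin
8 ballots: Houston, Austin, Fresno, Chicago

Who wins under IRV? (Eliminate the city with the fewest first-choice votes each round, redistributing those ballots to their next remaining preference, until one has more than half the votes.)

Round 1: Austin 9, Fresno 13, Chicago 0, Houston 10. Chicago eliminated.
Round 2: Austin 9, Fresno 13, Houston 10. Austin eliminated.
Round 3: Fresno 13, Houston 19. Houston has a majority (≥17).

Houston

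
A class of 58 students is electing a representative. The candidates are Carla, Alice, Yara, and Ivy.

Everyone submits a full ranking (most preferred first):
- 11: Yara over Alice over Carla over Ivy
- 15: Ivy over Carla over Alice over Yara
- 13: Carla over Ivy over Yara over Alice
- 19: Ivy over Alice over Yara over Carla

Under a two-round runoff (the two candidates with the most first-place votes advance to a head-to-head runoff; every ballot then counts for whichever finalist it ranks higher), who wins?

Ivy

Round 1 first-place votes: Carla 13, Alice 0, Yara 11, Ivy 34. Ivy and Carla advance.
Runoff: Ivy is ranked above Carla on 34 ballots, Carla above Ivy on 24.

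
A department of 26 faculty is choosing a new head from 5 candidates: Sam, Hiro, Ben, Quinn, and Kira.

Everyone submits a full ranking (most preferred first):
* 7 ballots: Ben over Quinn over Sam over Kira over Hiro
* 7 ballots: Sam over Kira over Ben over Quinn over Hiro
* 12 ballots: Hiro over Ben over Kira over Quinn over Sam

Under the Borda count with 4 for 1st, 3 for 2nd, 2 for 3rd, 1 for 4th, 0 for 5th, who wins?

Sam: 7×2 + 7×4 + 12×0 = 42
Hiro: 7×0 + 7×0 + 12×4 = 48
Ben: 7×4 + 7×2 + 12×3 = 78
Quinn: 7×3 + 7×1 + 12×1 = 40
Kira: 7×1 + 7×3 + 12×2 = 52

Ben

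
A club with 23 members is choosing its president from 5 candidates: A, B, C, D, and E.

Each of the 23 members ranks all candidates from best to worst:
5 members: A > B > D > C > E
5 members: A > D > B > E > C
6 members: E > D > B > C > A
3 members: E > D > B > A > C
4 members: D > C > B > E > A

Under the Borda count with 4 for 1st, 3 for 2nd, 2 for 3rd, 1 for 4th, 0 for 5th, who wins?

A: 5×4 + 5×4 + 6×0 + 3×1 + 4×0 = 43
B: 5×3 + 5×2 + 6×2 + 3×2 + 4×2 = 51
C: 5×1 + 5×0 + 6×1 + 3×0 + 4×3 = 23
D: 5×2 + 5×3 + 6×3 + 3×3 + 4×4 = 68
E: 5×0 + 5×1 + 6×4 + 3×4 + 4×1 = 45

D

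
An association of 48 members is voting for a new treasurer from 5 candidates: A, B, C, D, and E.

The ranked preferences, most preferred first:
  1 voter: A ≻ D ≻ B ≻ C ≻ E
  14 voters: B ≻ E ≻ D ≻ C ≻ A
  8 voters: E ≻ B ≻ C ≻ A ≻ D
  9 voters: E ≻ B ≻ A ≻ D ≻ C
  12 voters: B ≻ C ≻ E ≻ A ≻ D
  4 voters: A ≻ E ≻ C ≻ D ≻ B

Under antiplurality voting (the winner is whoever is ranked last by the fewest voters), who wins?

E

Last-place votes: A 14, B 4, C 9, D 20, E 1.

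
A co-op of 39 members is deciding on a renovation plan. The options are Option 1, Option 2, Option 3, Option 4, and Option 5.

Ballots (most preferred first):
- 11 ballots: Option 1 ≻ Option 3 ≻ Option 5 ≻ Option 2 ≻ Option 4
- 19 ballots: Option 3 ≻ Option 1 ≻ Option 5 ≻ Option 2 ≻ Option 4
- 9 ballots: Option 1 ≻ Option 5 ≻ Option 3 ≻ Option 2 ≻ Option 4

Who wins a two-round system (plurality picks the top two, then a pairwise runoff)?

Option 1

Round 1 first-place votes: Option 1 20, Option 2 0, Option 3 19, Option 4 0, Option 5 0. Option 1 and Option 3 advance.
Runoff: Option 1 is ranked above Option 3 on 20 ballots, Option 3 above Option 1 on 19.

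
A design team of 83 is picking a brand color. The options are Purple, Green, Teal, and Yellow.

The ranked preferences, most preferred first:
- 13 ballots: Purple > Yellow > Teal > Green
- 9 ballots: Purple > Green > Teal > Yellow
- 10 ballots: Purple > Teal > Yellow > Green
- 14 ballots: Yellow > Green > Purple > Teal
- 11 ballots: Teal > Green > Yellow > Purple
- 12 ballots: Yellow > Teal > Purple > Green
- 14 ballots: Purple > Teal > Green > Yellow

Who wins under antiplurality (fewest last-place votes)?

Last-place votes: Purple 11, Green 35, Teal 14, Yellow 23.

Purple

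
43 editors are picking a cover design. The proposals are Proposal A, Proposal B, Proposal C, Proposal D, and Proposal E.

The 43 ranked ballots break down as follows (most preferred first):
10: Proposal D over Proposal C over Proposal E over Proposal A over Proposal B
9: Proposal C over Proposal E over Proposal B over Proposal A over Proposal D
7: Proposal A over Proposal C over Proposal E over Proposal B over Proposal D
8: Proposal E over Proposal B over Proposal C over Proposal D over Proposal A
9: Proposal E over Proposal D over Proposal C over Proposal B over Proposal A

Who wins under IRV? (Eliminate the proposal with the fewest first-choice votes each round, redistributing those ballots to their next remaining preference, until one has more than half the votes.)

Proposal C

Round 1: Proposal A 7, Proposal B 0, Proposal C 9, Proposal D 10, Proposal E 17. Proposal B eliminated.
Round 2: Proposal A 7, Proposal C 9, Proposal D 10, Proposal E 17. Proposal A eliminated.
Round 3: Proposal C 16, Proposal D 10, Proposal E 17. Proposal D eliminated.
Round 4: Proposal C 26, Proposal E 17. Proposal C has a majority (≥22).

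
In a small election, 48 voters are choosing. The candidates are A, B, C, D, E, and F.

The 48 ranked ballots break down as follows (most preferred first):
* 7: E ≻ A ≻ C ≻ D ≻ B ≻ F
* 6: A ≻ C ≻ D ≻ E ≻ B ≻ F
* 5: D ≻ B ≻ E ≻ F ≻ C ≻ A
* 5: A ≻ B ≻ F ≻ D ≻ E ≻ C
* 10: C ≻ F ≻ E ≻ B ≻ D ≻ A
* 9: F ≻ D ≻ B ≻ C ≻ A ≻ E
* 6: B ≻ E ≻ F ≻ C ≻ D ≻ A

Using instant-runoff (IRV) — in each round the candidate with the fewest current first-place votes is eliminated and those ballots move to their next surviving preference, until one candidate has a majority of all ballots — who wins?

B

Round 1: A 11, B 6, C 10, D 5, E 7, F 9. D eliminated.
Round 2: A 11, B 11, C 10, E 7, F 9. E eliminated.
Round 3: A 18, B 11, C 10, F 9. F eliminated.
Round 4: A 18, B 20, C 10. C eliminated.
Round 5: A 18, B 30. B has a majority (≥25).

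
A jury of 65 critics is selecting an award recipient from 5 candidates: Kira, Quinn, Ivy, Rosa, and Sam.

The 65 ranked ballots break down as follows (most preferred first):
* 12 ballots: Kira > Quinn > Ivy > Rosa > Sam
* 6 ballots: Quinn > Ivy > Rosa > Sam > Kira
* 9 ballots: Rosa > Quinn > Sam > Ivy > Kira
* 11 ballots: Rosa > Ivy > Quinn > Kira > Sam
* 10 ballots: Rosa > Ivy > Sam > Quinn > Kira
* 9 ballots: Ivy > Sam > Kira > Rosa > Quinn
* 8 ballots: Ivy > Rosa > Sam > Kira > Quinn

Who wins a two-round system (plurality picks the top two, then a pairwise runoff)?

Round 1 first-place votes: Kira 12, Quinn 6, Ivy 17, Rosa 30, Sam 0. Rosa and Ivy advance.
Runoff: Rosa is ranked above Ivy on 30 ballots, Ivy above Rosa on 35.

Ivy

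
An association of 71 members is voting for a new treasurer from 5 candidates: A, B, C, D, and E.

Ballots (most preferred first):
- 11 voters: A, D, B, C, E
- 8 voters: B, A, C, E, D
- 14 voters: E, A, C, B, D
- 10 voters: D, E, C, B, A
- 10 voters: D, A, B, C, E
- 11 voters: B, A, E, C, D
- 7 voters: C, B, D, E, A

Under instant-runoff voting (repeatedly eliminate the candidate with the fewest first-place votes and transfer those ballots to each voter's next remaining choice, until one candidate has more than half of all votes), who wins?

Round 1: A 11, B 19, C 7, D 20, E 14. C eliminated.
Round 2: A 11, B 26, D 20, E 14. A eliminated.
Round 3: B 26, D 31, E 14. E eliminated.
Round 4: B 40, D 31. B has a majority (≥36).

B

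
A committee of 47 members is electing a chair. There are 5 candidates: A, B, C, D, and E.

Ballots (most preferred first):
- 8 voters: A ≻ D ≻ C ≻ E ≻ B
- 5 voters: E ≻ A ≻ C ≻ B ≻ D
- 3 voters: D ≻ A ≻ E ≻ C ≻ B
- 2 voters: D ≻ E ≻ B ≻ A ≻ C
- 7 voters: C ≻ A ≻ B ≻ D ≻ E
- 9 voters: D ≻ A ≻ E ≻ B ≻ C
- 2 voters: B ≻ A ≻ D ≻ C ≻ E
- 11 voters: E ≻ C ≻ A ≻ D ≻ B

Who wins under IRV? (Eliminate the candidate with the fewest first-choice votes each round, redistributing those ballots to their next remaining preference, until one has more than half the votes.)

Round 1: A 8, B 2, C 7, D 14, E 16. B eliminated.
Round 2: A 10, C 7, D 14, E 16. C eliminated.
Round 3: A 17, D 14, E 16. D eliminated.
Round 4: A 29, E 18. A has a majority (≥24).

A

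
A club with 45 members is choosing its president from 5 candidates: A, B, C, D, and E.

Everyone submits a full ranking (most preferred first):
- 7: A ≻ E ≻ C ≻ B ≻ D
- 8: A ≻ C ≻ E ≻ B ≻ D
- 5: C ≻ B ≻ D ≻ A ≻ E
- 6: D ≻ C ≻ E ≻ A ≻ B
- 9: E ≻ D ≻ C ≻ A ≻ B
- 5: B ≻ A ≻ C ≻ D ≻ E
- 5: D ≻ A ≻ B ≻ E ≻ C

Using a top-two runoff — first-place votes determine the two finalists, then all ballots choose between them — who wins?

D

Round 1 first-place votes: A 15, B 5, C 5, D 11, E 9. A and D advance.
Runoff: A is ranked above D on 20 ballots, D above A on 25.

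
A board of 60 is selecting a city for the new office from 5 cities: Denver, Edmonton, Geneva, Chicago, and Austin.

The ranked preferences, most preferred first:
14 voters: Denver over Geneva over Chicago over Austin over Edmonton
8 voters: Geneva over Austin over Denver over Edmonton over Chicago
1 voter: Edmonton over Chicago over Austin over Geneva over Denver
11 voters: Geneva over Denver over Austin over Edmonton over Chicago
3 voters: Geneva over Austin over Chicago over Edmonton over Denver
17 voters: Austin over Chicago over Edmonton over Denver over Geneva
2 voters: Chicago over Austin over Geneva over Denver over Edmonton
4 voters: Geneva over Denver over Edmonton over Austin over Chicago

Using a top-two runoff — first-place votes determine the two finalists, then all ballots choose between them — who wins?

Round 1 first-place votes: Denver 14, Edmonton 1, Geneva 26, Chicago 2, Austin 17. Geneva and Austin advance.
Runoff: Geneva is ranked above Austin on 40 ballots, Austin above Geneva on 20.

Geneva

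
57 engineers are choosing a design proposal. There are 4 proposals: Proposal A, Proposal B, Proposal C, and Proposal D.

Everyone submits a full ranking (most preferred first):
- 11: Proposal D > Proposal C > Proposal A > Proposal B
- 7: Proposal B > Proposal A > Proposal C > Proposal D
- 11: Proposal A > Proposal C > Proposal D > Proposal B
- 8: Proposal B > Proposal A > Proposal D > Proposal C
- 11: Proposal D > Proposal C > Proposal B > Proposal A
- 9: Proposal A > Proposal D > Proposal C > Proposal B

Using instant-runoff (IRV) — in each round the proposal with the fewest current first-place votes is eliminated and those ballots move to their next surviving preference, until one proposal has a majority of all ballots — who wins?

Proposal A

Round 1: Proposal A 20, Proposal B 15, Proposal C 0, Proposal D 22. Proposal C eliminated.
Round 2: Proposal A 20, Proposal B 15, Proposal D 22. Proposal B eliminated.
Round 3: Proposal A 35, Proposal D 22. Proposal A has a majority (≥29).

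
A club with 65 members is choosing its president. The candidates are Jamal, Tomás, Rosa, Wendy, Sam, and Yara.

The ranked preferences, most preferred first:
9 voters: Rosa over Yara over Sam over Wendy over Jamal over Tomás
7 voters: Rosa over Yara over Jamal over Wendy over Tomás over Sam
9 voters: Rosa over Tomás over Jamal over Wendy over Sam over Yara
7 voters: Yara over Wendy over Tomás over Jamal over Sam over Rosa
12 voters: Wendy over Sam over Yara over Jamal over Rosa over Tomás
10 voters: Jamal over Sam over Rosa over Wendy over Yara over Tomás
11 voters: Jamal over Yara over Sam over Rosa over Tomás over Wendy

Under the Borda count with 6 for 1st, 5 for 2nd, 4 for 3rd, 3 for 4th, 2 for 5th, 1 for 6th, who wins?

Jamal

Jamal: 9×2 + 7×4 + 9×4 + 7×3 + 12×3 + 10×6 + 11×6 = 265
Tomás: 9×1 + 7×2 + 9×5 + 7×4 + 12×1 + 10×1 + 11×2 = 140
Rosa: 9×6 + 7×6 + 9×6 + 7×1 + 12×2 + 10×4 + 11×3 = 254
Wendy: 9×3 + 7×3 + 9×3 + 7×5 + 12×6 + 10×3 + 11×1 = 223
Sam: 9×4 + 7×1 + 9×2 + 7×2 + 12×5 + 10×5 + 11×4 = 229
Yara: 9×5 + 7×5 + 9×1 + 7×6 + 12×4 + 10×2 + 11×5 = 254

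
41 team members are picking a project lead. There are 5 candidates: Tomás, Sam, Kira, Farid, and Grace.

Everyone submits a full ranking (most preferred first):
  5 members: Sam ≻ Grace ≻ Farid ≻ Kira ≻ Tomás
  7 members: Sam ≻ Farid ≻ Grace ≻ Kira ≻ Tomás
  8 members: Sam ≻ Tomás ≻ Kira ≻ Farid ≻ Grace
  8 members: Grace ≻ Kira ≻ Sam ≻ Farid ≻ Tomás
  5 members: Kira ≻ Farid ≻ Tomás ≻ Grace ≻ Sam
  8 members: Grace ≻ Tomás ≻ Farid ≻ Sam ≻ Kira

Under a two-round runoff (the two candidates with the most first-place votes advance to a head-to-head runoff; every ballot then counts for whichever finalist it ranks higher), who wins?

Grace

Round 1 first-place votes: Tomás 0, Sam 20, Kira 5, Farid 0, Grace 16. Sam and Grace advance.
Runoff: Sam is ranked above Grace on 20 ballots, Grace above Sam on 21.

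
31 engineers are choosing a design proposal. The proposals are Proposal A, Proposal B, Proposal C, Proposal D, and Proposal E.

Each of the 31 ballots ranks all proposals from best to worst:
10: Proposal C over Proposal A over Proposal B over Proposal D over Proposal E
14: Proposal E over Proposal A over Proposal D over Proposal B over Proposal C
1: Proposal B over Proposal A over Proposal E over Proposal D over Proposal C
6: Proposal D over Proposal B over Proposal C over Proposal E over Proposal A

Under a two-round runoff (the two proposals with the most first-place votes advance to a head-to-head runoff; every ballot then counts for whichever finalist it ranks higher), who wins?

Proposal C

Round 1 first-place votes: Proposal A 0, Proposal B 1, Proposal C 10, Proposal D 6, Proposal E 14. Proposal E and Proposal C advance.
Runoff: Proposal E is ranked above Proposal C on 15 ballots, Proposal C above Proposal E on 16.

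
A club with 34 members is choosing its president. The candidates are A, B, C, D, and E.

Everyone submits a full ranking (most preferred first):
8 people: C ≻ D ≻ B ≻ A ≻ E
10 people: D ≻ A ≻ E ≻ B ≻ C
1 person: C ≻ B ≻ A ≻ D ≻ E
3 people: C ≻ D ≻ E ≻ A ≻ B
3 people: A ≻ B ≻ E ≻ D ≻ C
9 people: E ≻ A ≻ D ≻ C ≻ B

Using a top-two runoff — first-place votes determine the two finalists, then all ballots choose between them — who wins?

Round 1 first-place votes: A 3, B 0, C 12, D 10, E 9. C and D advance.
Runoff: C is ranked above D on 12 ballots, D above C on 22.

D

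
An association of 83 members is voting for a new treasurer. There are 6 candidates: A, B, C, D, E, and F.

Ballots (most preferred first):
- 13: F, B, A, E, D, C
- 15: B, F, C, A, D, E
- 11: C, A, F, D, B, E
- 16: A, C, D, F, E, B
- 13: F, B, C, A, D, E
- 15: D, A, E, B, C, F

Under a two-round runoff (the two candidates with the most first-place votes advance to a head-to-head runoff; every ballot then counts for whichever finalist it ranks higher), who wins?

A

Round 1 first-place votes: A 16, B 15, C 11, D 15, E 0, F 26. F and A advance.
Runoff: F is ranked above A on 41 ballots, A above F on 42.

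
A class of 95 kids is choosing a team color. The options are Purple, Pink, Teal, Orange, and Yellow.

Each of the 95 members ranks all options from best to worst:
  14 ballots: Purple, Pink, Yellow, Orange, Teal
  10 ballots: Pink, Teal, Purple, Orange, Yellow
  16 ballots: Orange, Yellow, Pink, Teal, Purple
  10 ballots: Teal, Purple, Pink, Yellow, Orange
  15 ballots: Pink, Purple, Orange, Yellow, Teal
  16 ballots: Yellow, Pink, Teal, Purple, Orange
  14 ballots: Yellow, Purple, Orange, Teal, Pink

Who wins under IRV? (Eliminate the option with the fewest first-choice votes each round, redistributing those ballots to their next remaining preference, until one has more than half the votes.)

Round 1: Purple 14, Pink 25, Teal 10, Orange 16, Yellow 30. Teal eliminated.
Round 2: Purple 24, Pink 25, Orange 16, Yellow 30. Orange eliminated.
Round 3: Purple 24, Pink 25, Yellow 46. Purple eliminated.
Round 4: Pink 49, Yellow 46. Pink has a majority (≥48).

Pink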